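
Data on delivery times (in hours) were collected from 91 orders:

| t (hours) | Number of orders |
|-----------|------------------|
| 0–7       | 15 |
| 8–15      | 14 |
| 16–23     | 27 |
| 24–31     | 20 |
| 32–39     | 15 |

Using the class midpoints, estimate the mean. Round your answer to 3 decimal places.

20.027

Midpoints: 3.5, 11.5, 19.5, 27.5, 35.5
Σfm = 15×3.5 + 14×11.5 + 27×19.5 + 20×27.5 + 15×35.5 = 1822.5
n = Σf = 91
Mean = 1822.5 / 91 = 20.0275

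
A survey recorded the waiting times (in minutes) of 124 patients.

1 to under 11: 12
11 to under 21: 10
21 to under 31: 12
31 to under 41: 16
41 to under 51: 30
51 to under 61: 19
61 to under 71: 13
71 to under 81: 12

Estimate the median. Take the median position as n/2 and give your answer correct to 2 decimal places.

45.00

Cumulative frequencies: 12, 22, 34, 50, 80, 99, 112, 124
n = 124; position = n/2 = 62.
This falls in the class 41 to under 51: L = 41, F = 50, f = 30, h = 10.
Median ≈ 41 + ((62 − 50) / 30) × 10 = 45.0000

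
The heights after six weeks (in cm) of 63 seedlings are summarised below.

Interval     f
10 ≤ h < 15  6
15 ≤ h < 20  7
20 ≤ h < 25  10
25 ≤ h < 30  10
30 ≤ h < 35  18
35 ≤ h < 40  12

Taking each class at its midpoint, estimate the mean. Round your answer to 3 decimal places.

Midpoints: 12.5, 17.5, 22.5, 27.5, 32.5, 37.5
Σfm = 6×12.5 + 7×17.5 + 10×22.5 + 10×27.5 + 18×32.5 + 12×37.5 = 1732.5
n = Σf = 63
Mean = 1732.5 / 63 = 27.5000

27.500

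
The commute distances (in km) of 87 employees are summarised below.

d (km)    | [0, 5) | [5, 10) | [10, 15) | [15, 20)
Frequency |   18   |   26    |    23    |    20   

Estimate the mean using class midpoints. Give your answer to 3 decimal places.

Midpoints: 2.5, 7.5, 12.5, 17.5
Σfm = 18×2.5 + 26×7.5 + 23×12.5 + 20×17.5 = 877.5
n = Σf = 87
Mean = 877.5 / 87 = 10.0862

10.086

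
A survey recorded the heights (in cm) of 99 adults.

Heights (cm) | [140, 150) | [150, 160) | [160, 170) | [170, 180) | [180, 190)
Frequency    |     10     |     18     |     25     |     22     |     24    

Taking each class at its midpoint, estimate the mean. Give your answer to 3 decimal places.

168.232

Midpoints: 145, 155, 165, 175, 185
Σfm = 10×145 + 18×155 + 25×165 + 22×175 + 24×185 = 16655
n = Σf = 99
Mean = 16655 / 99 = 168.2323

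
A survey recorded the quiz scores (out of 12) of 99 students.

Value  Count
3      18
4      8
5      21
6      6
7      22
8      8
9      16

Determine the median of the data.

Cumulative frequencies: 18, 26, 47, 53, 75, 83, 99
n = 99, so the median is the value in position (n+1)/2 = 50.
Position 50 falls at value 6.

6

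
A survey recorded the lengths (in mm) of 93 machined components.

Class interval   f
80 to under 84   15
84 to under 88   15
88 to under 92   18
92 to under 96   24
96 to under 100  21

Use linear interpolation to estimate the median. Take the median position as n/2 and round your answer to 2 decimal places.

Cumulative frequencies: 15, 30, 48, 72, 93
n = 93; position = n/2 = 46.5.
This falls in the class 88 to under 92: L = 88, F = 30, f = 18, h = 4.
Median ≈ 88 + ((46.5 − 30) / 18) × 4 = 91.6667

91.67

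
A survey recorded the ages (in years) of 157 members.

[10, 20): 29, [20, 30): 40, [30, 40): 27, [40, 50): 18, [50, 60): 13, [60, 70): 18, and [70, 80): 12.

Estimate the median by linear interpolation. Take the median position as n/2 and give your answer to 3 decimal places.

Cumulative frequencies: 29, 69, 96, 114, 127, 145, 157
n = 157; position = n/2 = 78.5.
This falls in the class [30, 40): L = 30, F = 69, f = 27, h = 10.
Median ≈ 30 + ((78.5 − 69) / 27) × 10 = 33.5185

33.519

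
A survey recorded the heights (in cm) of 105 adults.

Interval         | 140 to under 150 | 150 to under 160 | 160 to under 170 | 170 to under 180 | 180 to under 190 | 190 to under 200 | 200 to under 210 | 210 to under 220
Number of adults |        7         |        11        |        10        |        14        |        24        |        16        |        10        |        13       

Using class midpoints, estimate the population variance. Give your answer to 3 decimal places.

Midpoints: 145, 155, 165, 175, 185, 195, 205, 215
n = 105, Σfm = 19225, mean = 183.0952
Σfm² = 3563425
Σf(m − x̄)² = Σfm² − (Σfm)²/n = 3563425 − 19225²/105 = 43419.0476
Population variance = 43419.0476 / 105 = 413.5147

413.515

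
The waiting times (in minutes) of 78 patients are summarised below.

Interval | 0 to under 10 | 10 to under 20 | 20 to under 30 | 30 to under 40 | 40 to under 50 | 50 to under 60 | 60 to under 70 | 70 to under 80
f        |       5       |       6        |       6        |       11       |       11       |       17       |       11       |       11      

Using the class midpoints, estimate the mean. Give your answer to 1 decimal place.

Midpoints: 5, 15, 25, 35, 45, 55, 65, 75
Σfm = 5×5 + 6×15 + 6×25 + 11×35 + 11×45 + 17×55 + 11×65 + 11×75 = 3620
n = Σf = 78
Mean = 3620 / 78 = 46.4103

46.4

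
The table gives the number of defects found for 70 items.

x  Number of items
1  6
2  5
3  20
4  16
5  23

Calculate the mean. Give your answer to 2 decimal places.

3.64

Values: 1, 2, 3, 4, 5
Σfx = 6×1 + 5×2 + 20×3 + 16×4 + 23×5 = 255
n = Σf = 70
Mean = 255 / 70 = 3.6429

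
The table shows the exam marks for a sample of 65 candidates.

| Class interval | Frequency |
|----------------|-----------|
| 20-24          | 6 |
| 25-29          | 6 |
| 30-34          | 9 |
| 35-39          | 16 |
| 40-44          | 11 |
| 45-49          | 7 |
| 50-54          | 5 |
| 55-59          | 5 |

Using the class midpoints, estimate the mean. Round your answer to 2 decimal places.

Midpoints: 22, 27, 32, 37, 42, 47, 52, 57
Σfm = 6×22 + 6×27 + 9×32 + 16×37 + 11×42 + 7×47 + 5×52 + 5×57 = 2510
n = Σf = 65
Mean = 2510 / 65 = 38.6154

38.62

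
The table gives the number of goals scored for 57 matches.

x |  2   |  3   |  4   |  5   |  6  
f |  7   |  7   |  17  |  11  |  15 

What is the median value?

4

Cumulative frequencies: 7, 14, 31, 42, 57
n = 57, so the median is the value in position (n+1)/2 = 29.
Position 29 falls at value 4.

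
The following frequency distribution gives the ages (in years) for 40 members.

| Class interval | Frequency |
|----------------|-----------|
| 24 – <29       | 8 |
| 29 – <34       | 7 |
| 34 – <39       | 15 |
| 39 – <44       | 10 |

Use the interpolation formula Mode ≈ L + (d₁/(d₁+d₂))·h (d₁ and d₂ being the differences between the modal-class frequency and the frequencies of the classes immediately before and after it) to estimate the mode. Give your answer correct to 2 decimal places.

Modal class: 34 – <39 (highest frequency 15).
d₁ = 15 − 7 = 8, d₂ = 15 − 10 = 5
Mode ≈ 34 + (8/(8+5)) × 5 = 34 + 3.0769 = 37.0769

37.08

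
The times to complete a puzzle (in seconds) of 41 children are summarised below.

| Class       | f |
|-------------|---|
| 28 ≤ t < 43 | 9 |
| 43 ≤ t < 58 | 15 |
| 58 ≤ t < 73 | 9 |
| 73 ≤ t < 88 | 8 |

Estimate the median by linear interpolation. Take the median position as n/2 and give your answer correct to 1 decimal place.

Cumulative frequencies: 9, 24, 33, 41
n = 41; position = n/2 = 20.5.
This falls in the class 43 ≤ t < 58: L = 43, F = 9, f = 15, h = 15.
Median ≈ 43 + ((20.5 − 9) / 15) × 15 = 54.5000

54.5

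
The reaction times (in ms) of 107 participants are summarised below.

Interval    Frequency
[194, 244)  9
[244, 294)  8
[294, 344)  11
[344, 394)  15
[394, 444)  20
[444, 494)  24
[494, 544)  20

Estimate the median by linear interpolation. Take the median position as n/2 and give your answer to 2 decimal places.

Cumulative frequencies: 9, 17, 28, 43, 63, 87, 107
n = 107; position = n/2 = 53.5.
This falls in the class [394, 444): L = 394, F = 43, f = 20, h = 50.
Median ≈ 394 + ((53.5 − 43) / 20) × 50 = 420.2500

420.25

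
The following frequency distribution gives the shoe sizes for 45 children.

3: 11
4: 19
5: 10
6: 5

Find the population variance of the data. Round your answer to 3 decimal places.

0.871

Values: 3, 4, 5, 6
n = 45, Σfx = 189, mean = 4.2000
Σfx² = 833
Σf(x − x̄)² = Σfx² − (Σfx)²/n = 833 − 189²/45 = 39.2000
Population variance = 39.2000 / 45 = 0.8711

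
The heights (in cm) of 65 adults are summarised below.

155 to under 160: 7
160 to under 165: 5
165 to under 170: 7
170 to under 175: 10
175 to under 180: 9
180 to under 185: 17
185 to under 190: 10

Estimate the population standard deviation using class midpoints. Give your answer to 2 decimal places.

9.57

Midpoints: 157.5, 162.5, 167.5, 172.5, 177.5, 182.5, 187.5
n = 65, Σfm = 11387.5, mean = 175.1923
Σfm² = 2000956.25
Σf(m − x̄)² = Σfm² − (Σfm)²/n = 2000956.25 − 11387.5²/65 = 5953.8462
Population variance = 5953.8462 / 65 = 91.5976
Standard deviation = √91.5976 = 9.5707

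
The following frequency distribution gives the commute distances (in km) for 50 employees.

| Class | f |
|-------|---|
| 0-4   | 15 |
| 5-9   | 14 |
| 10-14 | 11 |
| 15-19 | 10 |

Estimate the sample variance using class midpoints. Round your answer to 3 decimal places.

31.061

Midpoints: 2, 7, 12, 17
n = 50, Σfm = 430, mean = 8.6000
Σfm² = 5220
Σf(m − x̄)² = Σfm² − (Σfm)²/n = 5220 − 430²/50 = 1522.0000
Sample variance = 1522.0000 / 49 = 31.0612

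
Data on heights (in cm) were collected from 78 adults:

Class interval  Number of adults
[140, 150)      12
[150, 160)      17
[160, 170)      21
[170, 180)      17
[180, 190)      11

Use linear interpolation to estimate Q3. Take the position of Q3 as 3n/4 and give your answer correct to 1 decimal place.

Cumulative frequencies: 12, 29, 50, 67, 78
n = 78; position = 3n/4 = 58.5.
This falls in the class [170, 180): L = 170, F = 50, f = 17, h = 10.
Upper quartile ≈ 170 + ((58.5 − 50) / 17) × 10 = 175.0000

175.0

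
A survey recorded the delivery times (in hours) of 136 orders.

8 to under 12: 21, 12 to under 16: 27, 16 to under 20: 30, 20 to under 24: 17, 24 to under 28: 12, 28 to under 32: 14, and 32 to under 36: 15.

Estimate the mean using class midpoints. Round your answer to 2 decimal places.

20.18

Midpoints: 10, 14, 18, 22, 26, 30, 34
Σfm = 21×10 + 27×14 + 30×18 + 17×22 + 12×26 + 14×30 + 15×34 = 2744
n = Σf = 136
Mean = 2744 / 136 = 20.1765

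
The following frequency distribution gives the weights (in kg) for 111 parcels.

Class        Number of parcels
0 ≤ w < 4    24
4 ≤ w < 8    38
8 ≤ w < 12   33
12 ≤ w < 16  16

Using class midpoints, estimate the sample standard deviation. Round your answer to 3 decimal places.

Midpoints: 2, 6, 10, 14
n = 111, Σfm = 830, mean = 7.4775
Σfm² = 7900
Σf(m − x̄)² = Σfm² − (Σfm)²/n = 7900 − 830²/111 = 1693.6937
Sample variance = 1693.6937 / 110 = 15.3972
Standard deviation = √15.3972 = 3.9239

3.924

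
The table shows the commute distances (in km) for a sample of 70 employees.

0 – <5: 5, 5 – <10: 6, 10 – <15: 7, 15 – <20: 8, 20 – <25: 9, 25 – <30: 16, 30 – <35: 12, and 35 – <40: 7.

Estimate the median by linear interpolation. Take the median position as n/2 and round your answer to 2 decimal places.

Cumulative frequencies: 5, 11, 18, 26, 35, 51, 63, 70
n = 70; position = n/2 = 35.
This falls in the class 20 – <25: L = 20, F = 26, f = 9, h = 5.
Median ≈ 20 + ((35 − 26) / 9) × 5 = 25.0000

25.00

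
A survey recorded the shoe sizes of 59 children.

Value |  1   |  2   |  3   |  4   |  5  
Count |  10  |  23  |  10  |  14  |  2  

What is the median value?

Cumulative frequencies: 10, 33, 43, 57, 59
n = 59, so the median is the value in position (n+1)/2 = 30.
Position 30 falls at value 2.

2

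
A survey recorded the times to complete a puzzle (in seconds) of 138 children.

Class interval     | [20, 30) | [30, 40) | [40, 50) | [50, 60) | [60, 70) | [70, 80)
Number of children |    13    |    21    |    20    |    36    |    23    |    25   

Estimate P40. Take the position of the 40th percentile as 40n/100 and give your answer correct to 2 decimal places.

Cumulative frequencies: 13, 34, 54, 90, 113, 138
n = 138; position = 40n/100 = 55.2.
This falls in the class [50, 60): L = 50, F = 54, f = 36, h = 10.
40th percentile ≈ 50 + ((55.2 − 54) / 36) × 10 = 50.3333

50.33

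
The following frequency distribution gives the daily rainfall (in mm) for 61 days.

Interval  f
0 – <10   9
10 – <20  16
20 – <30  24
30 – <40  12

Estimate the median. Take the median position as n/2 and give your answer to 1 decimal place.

Cumulative frequencies: 9, 25, 49, 61
n = 61; position = n/2 = 30.5.
This falls in the class 20 – <30: L = 20, F = 25, f = 24, h = 10.
Median ≈ 20 + ((30.5 − 25) / 24) × 10 = 22.2917

22.3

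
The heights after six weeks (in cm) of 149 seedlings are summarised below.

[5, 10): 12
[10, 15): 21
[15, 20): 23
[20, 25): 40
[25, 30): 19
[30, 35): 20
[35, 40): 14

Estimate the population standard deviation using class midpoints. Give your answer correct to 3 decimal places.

8.592

Midpoints: 7.5, 12.5, 17.5, 22.5, 27.5, 32.5, 37.5
n = 149, Σfm = 3352.5, mean = 22.5000
Σfm² = 86431.25
Σf(m − x̄)² = Σfm² − (Σfm)²/n = 86431.25 − 3352.5²/149 = 11000.0000
Population variance = 11000.0000 / 149 = 73.8255
Standard deviation = √73.8255 = 8.5922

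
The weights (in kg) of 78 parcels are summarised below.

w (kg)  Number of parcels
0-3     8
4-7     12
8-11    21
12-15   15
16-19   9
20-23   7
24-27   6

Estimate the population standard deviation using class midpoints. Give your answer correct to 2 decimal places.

6.75

Midpoints: 1.5, 5.5, 9.5, 13.5, 17.5, 21.5, 25.5
n = 78, Σfm = 941, mean = 12.0641
Σfm² = 14903.5
Σf(m − x̄)² = Σfm² − (Σfm)²/n = 14903.5 − 941²/78 = 3551.1795
Population variance = 3551.1795 / 78 = 45.5279
Standard deviation = √45.5279 = 6.7474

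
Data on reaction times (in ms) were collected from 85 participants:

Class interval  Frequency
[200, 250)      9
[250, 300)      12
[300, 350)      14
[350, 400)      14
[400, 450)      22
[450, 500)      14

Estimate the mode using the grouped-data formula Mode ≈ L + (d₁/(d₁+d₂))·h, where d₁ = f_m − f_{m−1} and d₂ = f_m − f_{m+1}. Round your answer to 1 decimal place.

Modal class: [400, 450) (highest frequency 22).
d₁ = 22 − 14 = 8, d₂ = 22 − 14 = 8
Mode ≈ 400 + (8/(8+8)) × 50 = 400 + 25.0000 = 425.0000

425.0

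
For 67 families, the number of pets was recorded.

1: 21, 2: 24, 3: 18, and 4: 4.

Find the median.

Cumulative frequencies: 21, 45, 63, 67
n = 67, so the median is the value in position (n+1)/2 = 34.
Position 34 falls at value 2.

2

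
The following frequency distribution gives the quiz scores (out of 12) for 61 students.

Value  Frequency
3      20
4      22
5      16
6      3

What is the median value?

Cumulative frequencies: 20, 42, 58, 61
n = 61, so the median is the value in position (n+1)/2 = 31.
Position 31 falls at value 4.

4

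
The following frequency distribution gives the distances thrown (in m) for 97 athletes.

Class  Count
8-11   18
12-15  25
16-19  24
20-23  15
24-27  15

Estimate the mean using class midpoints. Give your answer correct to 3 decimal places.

Midpoints: 9.5, 13.5, 17.5, 21.5, 25.5
Σfm = 18×9.5 + 25×13.5 + 24×17.5 + 15×21.5 + 15×25.5 = 1633.5
n = Σf = 97
Mean = 1633.5 / 97 = 16.8402

16.840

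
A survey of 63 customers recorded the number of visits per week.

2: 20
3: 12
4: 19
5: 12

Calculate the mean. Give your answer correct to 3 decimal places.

3.365

Values: 2, 3, 4, 5
Σfx = 20×2 + 12×3 + 19×4 + 12×5 = 212
n = Σf = 63
Mean = 212 / 63 = 3.3651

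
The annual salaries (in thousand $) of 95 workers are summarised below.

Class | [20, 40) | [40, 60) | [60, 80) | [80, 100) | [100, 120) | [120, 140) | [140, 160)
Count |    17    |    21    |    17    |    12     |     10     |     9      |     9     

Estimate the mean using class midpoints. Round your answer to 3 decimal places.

Midpoints: 30, 50, 70, 90, 110, 130, 150
Σfm = 17×30 + 21×50 + 17×70 + 12×90 + 10×110 + 9×130 + 9×150 = 7450
n = Σf = 95
Mean = 7450 / 95 = 78.4211

78.421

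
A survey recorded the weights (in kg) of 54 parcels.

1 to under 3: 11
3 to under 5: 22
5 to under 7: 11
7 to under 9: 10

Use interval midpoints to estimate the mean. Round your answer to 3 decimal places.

4.741

Midpoints: 2, 4, 6, 8
Σfm = 11×2 + 22×4 + 11×6 + 10×8 = 256
n = Σf = 54
Mean = 256 / 54 = 4.7407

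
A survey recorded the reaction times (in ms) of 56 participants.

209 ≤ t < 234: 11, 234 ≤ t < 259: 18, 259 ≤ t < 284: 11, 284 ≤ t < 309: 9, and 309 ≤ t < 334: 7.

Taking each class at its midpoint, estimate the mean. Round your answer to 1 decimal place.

Midpoints: 221.5, 246.5, 271.5, 296.5, 321.5
Σfm = 11×221.5 + 18×246.5 + 11×271.5 + 9×296.5 + 7×321.5 = 14779
n = Σf = 56
Mean = 14779 / 56 = 263.9107

263.9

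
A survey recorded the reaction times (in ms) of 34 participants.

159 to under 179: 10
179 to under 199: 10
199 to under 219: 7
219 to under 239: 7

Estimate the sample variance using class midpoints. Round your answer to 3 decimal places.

502.317

Midpoints: 169, 189, 209, 229
n = 34, Σfm = 6646, mean = 195.4706
Σfm² = 1315674
Σf(m − x̄)² = Σfm² − (Σfm)²/n = 1315674 − 6646²/34 = 16576.4706
Sample variance = 16576.4706 / 33 = 502.3173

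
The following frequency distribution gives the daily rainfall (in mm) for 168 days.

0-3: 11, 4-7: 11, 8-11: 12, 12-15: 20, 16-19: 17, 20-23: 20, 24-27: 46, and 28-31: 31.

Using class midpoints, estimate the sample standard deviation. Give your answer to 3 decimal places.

8.667

Midpoints: 1.5, 5.5, 9.5, 13.5, 17.5, 21.5, 25.5, 29.5
n = 168, Σfm = 3276, mean = 19.5000
Σfm² = 76426
Σf(m − x̄)² = Σfm² − (Σfm)²/n = 76426 − 3276²/168 = 12544.0000
Sample variance = 12544.0000 / 167 = 75.1138
Standard deviation = √75.1138 = 8.6668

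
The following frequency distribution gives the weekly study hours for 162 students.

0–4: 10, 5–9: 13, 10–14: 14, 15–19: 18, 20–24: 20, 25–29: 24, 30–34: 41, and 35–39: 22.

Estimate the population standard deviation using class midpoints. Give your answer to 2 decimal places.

10.57

Midpoints: 2, 7, 12, 17, 22, 27, 32, 37
n = 162, Σfm = 3799, mean = 23.4506
Σfm² = 107173
Σf(m − x̄)² = Σfm² − (Σfm)²/n = 107173 − 3799²/162 = 18084.1049
Population variance = 18084.1049 / 162 = 111.6303
Standard deviation = √111.6303 = 10.5655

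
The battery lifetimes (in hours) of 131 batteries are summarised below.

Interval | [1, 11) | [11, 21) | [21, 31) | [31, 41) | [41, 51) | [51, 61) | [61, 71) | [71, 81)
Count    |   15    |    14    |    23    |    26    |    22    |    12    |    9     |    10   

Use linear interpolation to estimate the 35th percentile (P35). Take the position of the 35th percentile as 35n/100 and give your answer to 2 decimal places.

Cumulative frequencies: 15, 29, 52, 78, 100, 112, 121, 131
n = 131; position = 35n/100 = 45.85.
This falls in the class [21, 31): L = 21, F = 29, f = 23, h = 10.
35th percentile ≈ 21 + ((45.85 − 29) / 23) × 10 = 28.3261

28.33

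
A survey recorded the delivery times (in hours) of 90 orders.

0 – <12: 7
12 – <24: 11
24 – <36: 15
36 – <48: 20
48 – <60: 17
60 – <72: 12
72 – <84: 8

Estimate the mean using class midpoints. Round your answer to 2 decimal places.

Midpoints: 6, 18, 30, 42, 54, 66, 78
Σfm = 7×6 + 11×18 + 15×30 + 20×42 + 17×54 + 12×66 + 8×78 = 3864
n = Σf = 90
Mean = 3864 / 90 = 42.9333

42.93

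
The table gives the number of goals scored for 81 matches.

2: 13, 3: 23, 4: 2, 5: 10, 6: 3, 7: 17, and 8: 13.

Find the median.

Cumulative frequencies: 13, 36, 38, 48, 51, 68, 81
n = 81, so the median is the value in position (n+1)/2 = 41.
Position 41 falls at value 5.

5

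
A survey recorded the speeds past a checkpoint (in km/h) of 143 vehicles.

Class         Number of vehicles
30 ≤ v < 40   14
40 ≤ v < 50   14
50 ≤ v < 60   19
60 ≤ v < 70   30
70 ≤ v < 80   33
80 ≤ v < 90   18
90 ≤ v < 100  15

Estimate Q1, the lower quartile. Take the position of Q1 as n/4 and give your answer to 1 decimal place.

54.1

Cumulative frequencies: 14, 28, 47, 77, 110, 128, 143
n = 143; position = n/4 = 35.75.
This falls in the class 50 ≤ v < 60: L = 50, F = 28, f = 19, h = 10.
Lower quartile ≈ 50 + ((35.75 − 28) / 19) × 10 = 54.0789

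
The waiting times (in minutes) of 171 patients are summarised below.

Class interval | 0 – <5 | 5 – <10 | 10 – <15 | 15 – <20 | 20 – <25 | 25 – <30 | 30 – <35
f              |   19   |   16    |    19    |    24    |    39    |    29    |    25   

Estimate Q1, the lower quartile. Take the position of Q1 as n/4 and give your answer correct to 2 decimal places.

Cumulative frequencies: 19, 35, 54, 78, 117, 146, 171
n = 171; position = n/4 = 42.75.
This falls in the class 10 – <15: L = 10, F = 35, f = 19, h = 5.
Lower quartile ≈ 10 + ((42.75 − 35) / 19) × 5 = 12.0395

12.04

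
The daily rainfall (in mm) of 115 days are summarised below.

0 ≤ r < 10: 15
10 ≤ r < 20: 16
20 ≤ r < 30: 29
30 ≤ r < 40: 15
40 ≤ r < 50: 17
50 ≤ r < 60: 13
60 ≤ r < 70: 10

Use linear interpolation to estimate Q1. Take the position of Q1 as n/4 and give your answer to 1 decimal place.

Cumulative frequencies: 15, 31, 60, 75, 92, 105, 115
n = 115; position = n/4 = 28.75.
This falls in the class 10 ≤ r < 20: L = 10, F = 15, f = 16, h = 10.
Lower quartile ≈ 10 + ((28.75 − 15) / 16) × 10 = 18.5938

18.6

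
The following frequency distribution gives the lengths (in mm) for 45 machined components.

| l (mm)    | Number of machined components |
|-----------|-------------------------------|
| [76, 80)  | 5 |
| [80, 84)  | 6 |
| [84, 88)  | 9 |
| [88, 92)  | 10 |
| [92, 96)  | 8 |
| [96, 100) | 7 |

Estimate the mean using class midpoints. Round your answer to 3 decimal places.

88.756

Midpoints: 78, 82, 86, 90, 94, 98
Σfm = 5×78 + 6×82 + 9×86 + 10×90 + 8×94 + 7×98 = 3994
n = Σf = 45
Mean = 3994 / 45 = 88.7556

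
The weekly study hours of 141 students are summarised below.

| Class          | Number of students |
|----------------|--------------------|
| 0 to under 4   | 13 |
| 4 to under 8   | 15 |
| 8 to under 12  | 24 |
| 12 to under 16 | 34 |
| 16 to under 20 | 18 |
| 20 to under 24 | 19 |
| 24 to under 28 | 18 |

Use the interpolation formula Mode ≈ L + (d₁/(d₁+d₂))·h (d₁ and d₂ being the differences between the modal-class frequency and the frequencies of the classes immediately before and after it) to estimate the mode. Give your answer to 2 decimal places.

Modal class: 12 to under 16 (highest frequency 34).
d₁ = 34 − 24 = 10, d₂ = 34 − 18 = 16
Mode ≈ 12 + (10/(10+16)) × 4 = 12 + 1.5385 = 13.5385

13.54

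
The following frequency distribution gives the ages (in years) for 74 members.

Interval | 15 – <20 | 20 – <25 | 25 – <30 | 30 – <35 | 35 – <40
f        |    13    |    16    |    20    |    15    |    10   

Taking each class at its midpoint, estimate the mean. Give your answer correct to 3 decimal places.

27.027

Midpoints: 17.5, 22.5, 27.5, 32.5, 37.5
Σfm = 13×17.5 + 16×22.5 + 20×27.5 + 15×32.5 + 10×37.5 = 2000
n = Σf = 74
Mean = 2000 / 74 = 27.0270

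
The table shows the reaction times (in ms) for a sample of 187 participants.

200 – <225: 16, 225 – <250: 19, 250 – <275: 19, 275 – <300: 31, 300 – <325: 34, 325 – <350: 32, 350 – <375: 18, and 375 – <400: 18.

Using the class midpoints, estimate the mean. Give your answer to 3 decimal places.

Midpoints: 212.5, 237.5, 262.5, 287.5, 312.5, 337.5, 362.5, 387.5
Σfm = 16×212.5 + 19×237.5 + 19×262.5 + 31×287.5 + 34×312.5 + 32×337.5 + 18×362.5 + 18×387.5 = 56737.5
n = Σf = 187
Mean = 56737.5 / 187 = 303.4091

303.409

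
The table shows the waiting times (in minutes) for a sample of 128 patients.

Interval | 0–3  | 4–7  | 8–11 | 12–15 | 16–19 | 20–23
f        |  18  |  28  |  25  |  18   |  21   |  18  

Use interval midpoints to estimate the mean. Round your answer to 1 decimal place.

11.1

Midpoints: 1.5, 5.5, 9.5, 13.5, 17.5, 21.5
Σfm = 18×1.5 + 28×5.5 + 25×9.5 + 18×13.5 + 21×17.5 + 18×21.5 = 1416
n = Σf = 128
Mean = 1416 / 128 = 11.0625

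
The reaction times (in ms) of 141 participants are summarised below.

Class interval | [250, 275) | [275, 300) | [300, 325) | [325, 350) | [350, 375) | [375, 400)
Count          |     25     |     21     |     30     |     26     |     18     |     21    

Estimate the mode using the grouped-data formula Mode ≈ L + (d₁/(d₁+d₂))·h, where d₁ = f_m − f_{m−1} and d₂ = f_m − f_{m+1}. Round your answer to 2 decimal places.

Modal class: [300, 325) (highest frequency 30).
d₁ = 30 − 21 = 9, d₂ = 30 − 26 = 4
Mode ≈ 300 + (9/(9+4)) × 25 = 300 + 17.3077 = 317.3077

317.31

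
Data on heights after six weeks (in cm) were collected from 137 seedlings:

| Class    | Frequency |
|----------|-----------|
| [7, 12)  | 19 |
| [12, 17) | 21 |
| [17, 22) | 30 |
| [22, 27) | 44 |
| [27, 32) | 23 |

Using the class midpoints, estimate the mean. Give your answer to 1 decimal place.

20.6

Midpoints: 9.5, 14.5, 19.5, 24.5, 29.5
Σfm = 19×9.5 + 21×14.5 + 30×19.5 + 44×24.5 + 23×29.5 = 2826.5
n = Σf = 137
Mean = 2826.5 / 137 = 20.6314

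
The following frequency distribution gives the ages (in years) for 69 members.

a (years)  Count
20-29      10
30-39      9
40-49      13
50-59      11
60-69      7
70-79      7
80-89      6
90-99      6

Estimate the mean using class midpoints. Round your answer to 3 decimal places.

Midpoints: 24.5, 34.5, 44.5, 54.5, 64.5, 74.5, 84.5, 94.5
Σfm = 10×24.5 + 9×34.5 + 13×44.5 + 11×54.5 + 7×64.5 + 7×74.5 + 6×84.5 + 6×94.5 = 3780.5
n = Σf = 69
Mean = 3780.5 / 69 = 54.7899

54.790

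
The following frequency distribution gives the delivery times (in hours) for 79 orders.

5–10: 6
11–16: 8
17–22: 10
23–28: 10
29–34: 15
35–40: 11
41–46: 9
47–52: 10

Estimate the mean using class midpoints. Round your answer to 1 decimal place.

Midpoints: 7.5, 13.5, 19.5, 25.5, 31.5, 37.5, 43.5, 49.5
Σfm = 6×7.5 + 8×13.5 + 10×19.5 + 10×25.5 + 15×31.5 + 11×37.5 + 9×43.5 + 10×49.5 = 2374.5
n = Σf = 79
Mean = 2374.5 / 79 = 30.0570

30.1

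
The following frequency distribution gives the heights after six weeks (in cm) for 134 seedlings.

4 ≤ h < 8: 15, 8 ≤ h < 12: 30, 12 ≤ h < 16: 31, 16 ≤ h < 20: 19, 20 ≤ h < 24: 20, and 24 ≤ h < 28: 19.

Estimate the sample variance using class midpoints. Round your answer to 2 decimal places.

40.49

Midpoints: 6, 10, 14, 18, 22, 26
n = 134, Σfm = 2100, mean = 15.6716
Σfm² = 38296
Σf(m − x̄)² = Σfm² − (Σfm)²/n = 38296 − 2100²/134 = 5385.5522
Sample variance = 5385.5522 / 133 = 40.4929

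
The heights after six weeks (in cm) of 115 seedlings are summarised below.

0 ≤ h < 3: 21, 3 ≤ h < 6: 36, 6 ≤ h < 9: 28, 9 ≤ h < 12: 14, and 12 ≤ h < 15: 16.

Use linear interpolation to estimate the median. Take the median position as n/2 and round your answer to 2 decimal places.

6.05

Cumulative frequencies: 21, 57, 85, 99, 115
n = 115; position = n/2 = 57.5.
This falls in the class 6 ≤ h < 9: L = 6, F = 57, f = 28, h = 3.
Median ≈ 6 + ((57.5 − 57) / 28) × 3 = 6.0536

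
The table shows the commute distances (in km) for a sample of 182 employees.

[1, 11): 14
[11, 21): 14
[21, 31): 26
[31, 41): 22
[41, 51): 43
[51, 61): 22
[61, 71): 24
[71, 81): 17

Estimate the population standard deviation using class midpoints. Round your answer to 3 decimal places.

20.065

Midpoints: 6, 16, 26, 36, 46, 56, 66, 76
n = 182, Σfm = 7862, mean = 43.1978
Σfm² = 412892
Σf(m − x̄)² = Σfm² − (Σfm)²/n = 412892 − 7862²/182 = 73270.8791
Population variance = 73270.8791 / 182 = 402.5872
Standard deviation = √402.5872 = 20.0646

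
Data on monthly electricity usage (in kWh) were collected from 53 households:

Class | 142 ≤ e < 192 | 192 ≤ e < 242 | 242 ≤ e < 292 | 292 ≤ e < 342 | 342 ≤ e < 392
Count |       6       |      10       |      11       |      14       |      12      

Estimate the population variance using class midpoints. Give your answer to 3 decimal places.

Midpoints: 167, 217, 267, 317, 367
n = 53, Σfm = 14951, mean = 282.0943
Σfm² = 4445517
Σf(m − x̄)² = Σfm² − (Σfm)²/n = 4445517 − 14951²/53 = 227924.5283
Population variance = 227924.5283 / 53 = 4300.4628

4300.463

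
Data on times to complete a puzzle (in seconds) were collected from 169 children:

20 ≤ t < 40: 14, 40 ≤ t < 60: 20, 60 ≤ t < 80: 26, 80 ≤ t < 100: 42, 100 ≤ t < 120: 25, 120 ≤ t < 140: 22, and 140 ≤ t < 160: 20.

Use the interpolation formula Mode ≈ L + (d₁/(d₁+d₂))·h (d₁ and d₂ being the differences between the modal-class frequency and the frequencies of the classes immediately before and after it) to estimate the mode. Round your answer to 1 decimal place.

89.7

Modal class: 80 ≤ t < 100 (highest frequency 42).
d₁ = 42 − 26 = 16, d₂ = 42 − 25 = 17
Mode ≈ 80 + (16/(16+17)) × 20 = 80 + 9.6970 = 89.6970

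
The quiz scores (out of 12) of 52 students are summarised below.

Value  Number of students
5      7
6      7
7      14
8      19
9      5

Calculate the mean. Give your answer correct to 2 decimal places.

Values: 5, 6, 7, 8, 9
Σfx = 7×5 + 7×6 + 14×7 + 19×8 + 5×9 = 372
n = Σf = 52
Mean = 372 / 52 = 7.1538

7.15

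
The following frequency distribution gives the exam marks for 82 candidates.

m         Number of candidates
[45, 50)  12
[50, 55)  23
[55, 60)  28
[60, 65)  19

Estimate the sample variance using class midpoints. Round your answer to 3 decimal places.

Midpoints: 47.5, 52.5, 57.5, 62.5
n = 82, Σfm = 4575, mean = 55.7927
Σfm² = 257262.5
Σf(m − x̄)² = Σfm² − (Σfm)²/n = 257262.5 − 4575²/82 = 2010.9756
Sample variance = 2010.9756 / 81 = 24.8269

24.827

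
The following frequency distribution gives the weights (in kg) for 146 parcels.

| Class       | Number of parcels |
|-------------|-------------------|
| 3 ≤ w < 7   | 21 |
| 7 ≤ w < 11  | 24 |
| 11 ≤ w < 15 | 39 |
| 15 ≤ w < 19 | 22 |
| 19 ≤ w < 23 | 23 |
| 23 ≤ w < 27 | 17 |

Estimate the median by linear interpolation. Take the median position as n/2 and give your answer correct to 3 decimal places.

13.872

Cumulative frequencies: 21, 45, 84, 106, 129, 146
n = 146; position = n/2 = 73.
This falls in the class 11 ≤ w < 15: L = 11, F = 45, f = 39, h = 4.
Median ≈ 11 + ((73 − 45) / 39) × 4 = 13.8718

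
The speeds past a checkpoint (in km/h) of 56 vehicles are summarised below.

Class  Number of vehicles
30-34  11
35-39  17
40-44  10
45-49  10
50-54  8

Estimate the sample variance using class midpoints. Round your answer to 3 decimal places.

45.446

Midpoints: 32, 37, 42, 47, 52
n = 56, Σfm = 2287, mean = 40.8393
Σfm² = 95899
Σf(m − x̄)² = Σfm² − (Σfm)²/n = 95899 − 2287²/56 = 2499.5536
Sample variance = 2499.5536 / 55 = 45.4464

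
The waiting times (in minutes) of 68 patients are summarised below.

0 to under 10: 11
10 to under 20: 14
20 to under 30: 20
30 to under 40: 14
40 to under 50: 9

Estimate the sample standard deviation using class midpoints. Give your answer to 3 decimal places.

12.682

Midpoints: 5, 15, 25, 35, 45
n = 68, Σfm = 1660, mean = 24.4118
Σfm² = 51300
Σf(m − x̄)² = Σfm² − (Σfm)²/n = 51300 − 1660²/68 = 10776.4706
Sample variance = 10776.4706 / 67 = 160.8428
Standard deviation = √160.8428 = 12.6824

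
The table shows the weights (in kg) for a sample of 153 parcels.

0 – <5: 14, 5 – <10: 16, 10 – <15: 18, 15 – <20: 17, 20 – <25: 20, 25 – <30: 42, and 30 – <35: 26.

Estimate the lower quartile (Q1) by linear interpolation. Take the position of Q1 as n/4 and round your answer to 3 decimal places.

Cumulative frequencies: 14, 30, 48, 65, 85, 127, 153
n = 153; position = n/4 = 38.25.
This falls in the class 10 – <15: L = 10, F = 30, f = 18, h = 5.
Lower quartile ≈ 10 + ((38.25 − 30) / 18) × 5 = 12.2917

12.292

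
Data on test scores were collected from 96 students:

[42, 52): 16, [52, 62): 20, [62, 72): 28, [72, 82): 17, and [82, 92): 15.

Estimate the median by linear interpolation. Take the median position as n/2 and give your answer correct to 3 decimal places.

66.286

Cumulative frequencies: 16, 36, 64, 81, 96
n = 96; position = n/2 = 48.
This falls in the class [62, 72): L = 62, F = 36, f = 28, h = 10.
Median ≈ 62 + ((48 − 36) / 28) × 10 = 66.2857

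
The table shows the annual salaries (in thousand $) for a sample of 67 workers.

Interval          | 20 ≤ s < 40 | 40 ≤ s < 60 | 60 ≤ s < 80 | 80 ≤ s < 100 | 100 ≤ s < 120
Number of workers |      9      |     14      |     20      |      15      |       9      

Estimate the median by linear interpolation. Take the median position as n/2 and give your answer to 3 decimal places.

70.500

Cumulative frequencies: 9, 23, 43, 58, 67
n = 67; position = n/2 = 33.5.
This falls in the class 60 ≤ s < 80: L = 60, F = 23, f = 20, h = 20.
Median ≈ 60 + ((33.5 − 23) / 20) × 20 = 70.5000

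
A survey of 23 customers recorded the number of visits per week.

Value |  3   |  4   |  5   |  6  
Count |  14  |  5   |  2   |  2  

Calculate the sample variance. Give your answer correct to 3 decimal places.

0.964

Values: 3, 4, 5, 6
n = 23, Σfx = 84, mean = 3.6522
Σfx² = 328
Σf(x − x̄)² = Σfx² − (Σfx)²/n = 328 − 84²/23 = 21.2174
Sample variance = 21.2174 / 22 = 0.9644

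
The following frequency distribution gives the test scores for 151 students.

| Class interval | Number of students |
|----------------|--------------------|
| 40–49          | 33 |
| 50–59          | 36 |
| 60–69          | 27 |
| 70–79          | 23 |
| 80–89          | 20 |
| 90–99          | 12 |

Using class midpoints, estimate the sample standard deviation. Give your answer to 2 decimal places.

Midpoints: 44.5, 54.5, 64.5, 74.5, 84.5, 94.5
n = 151, Σfm = 9709.5, mean = 64.3013
Σfm² = 662227.75
Σf(m − x̄)² = Σfm² − (Σfm)²/n = 662227.75 − 9709.5²/151 = 37894.0397
Sample variance = 37894.0397 / 150 = 252.6269
Standard deviation = √252.6269 = 15.8942

15.89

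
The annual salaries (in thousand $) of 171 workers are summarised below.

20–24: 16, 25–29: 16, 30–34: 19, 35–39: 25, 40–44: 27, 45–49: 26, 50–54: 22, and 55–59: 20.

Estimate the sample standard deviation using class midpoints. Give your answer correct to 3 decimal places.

10.732

Midpoints: 22, 27, 32, 37, 42, 47, 52, 57
n = 171, Σfm = 6957, mean = 40.6842
Σfm² = 302619
Σf(m − x̄)² = Σfm² − (Σfm)²/n = 302619 − 6957²/171 = 19578.9474
Sample variance = 19578.9474 / 170 = 115.1703
Standard deviation = √115.1703 = 10.7317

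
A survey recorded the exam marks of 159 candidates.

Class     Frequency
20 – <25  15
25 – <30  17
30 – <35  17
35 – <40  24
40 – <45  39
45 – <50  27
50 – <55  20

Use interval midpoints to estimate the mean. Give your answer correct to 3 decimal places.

39.292

Midpoints: 22.5, 27.5, 32.5, 37.5, 42.5, 47.5, 52.5
Σfm = 15×22.5 + 17×27.5 + 17×32.5 + 24×37.5 + 39×42.5 + 27×47.5 + 20×52.5 = 6247.5
n = Σf = 159
Mean = 6247.5 / 159 = 39.2925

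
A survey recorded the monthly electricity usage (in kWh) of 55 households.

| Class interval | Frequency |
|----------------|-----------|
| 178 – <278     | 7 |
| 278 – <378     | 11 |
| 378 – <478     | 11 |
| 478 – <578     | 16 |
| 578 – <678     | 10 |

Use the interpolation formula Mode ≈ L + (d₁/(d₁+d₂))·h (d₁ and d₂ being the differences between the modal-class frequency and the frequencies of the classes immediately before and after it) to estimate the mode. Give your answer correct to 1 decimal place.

523.5

Modal class: 478 – <578 (highest frequency 16).
d₁ = 16 − 11 = 5, d₂ = 16 − 10 = 6
Mode ≈ 478 + (5/(5+6)) × 100 = 478 + 45.4545 = 523.4545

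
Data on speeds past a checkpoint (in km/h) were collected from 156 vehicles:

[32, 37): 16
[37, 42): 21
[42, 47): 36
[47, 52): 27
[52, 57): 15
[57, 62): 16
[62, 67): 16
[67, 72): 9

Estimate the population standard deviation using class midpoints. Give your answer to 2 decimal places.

10.05

Midpoints: 34.5, 39.5, 44.5, 49.5, 54.5, 59.5, 64.5, 69.5
n = 156, Σfm = 7747, mean = 49.6603
Σfm² = 400489
Σf(m − x̄)² = Σfm² − (Σfm)²/n = 400489 − 7747²/156 = 15770.9936
Population variance = 15770.9936 / 156 = 101.0961
Standard deviation = √101.0961 = 10.0547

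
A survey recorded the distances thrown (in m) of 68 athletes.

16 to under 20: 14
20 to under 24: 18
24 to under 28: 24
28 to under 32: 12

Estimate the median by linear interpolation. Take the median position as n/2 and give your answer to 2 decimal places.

24.33

Cumulative frequencies: 14, 32, 56, 68
n = 68; position = n/2 = 34.
This falls in the class 24 to under 28: L = 24, F = 32, f = 24, h = 4.
Median ≈ 24 + ((34 − 32) / 24) × 4 = 24.3333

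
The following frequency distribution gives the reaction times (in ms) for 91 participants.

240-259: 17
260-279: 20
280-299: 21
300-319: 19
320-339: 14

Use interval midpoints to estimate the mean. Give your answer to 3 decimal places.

287.962

Midpoints: 249.5, 269.5, 289.5, 309.5, 329.5
Σfm = 17×249.5 + 20×269.5 + 21×289.5 + 19×309.5 + 14×329.5 = 26204.5
n = Σf = 91
Mean = 26204.5 / 91 = 287.9615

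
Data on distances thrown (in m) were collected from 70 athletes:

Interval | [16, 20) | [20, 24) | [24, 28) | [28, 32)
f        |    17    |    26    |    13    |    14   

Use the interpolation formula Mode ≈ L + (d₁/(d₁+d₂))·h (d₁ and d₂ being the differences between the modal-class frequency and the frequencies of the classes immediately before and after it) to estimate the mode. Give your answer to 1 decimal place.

Modal class: [20, 24) (highest frequency 26).
d₁ = 26 − 17 = 9, d₂ = 26 − 13 = 13
Mode ≈ 20 + (9/(9+13)) × 4 = 20 + 1.6364 = 21.6364

21.6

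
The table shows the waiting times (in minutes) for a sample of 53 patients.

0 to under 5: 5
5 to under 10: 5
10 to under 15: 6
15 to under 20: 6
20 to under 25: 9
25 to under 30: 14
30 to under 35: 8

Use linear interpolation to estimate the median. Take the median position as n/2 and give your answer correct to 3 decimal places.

Cumulative frequencies: 5, 10, 16, 22, 31, 45, 53
n = 53; position = n/2 = 26.5.
This falls in the class 20 to under 25: L = 20, F = 22, f = 9, h = 5.
Median ≈ 20 + ((26.5 − 22) / 9) × 5 = 22.5000

22.500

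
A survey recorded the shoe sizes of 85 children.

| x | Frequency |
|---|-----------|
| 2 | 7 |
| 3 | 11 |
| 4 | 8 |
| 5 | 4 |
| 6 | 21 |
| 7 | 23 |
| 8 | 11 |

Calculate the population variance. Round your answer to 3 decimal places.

3.515

Values: 2, 3, 4, 5, 6, 7, 8
n = 85, Σfx = 474, mean = 5.5765
Σfx² = 2942
Σf(x − x̄)² = Σfx² − (Σfx)²/n = 2942 − 474²/85 = 298.7529
Population variance = 298.7529 / 85 = 3.5147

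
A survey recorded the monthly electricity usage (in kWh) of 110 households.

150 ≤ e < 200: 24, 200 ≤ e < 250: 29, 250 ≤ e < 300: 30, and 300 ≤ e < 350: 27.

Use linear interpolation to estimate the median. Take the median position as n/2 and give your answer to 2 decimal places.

Cumulative frequencies: 24, 53, 83, 110
n = 110; position = n/2 = 55.
This falls in the class 250 ≤ e < 300: L = 250, F = 53, f = 30, h = 50.
Median ≈ 250 + ((55 − 53) / 30) × 50 = 253.3333

253.33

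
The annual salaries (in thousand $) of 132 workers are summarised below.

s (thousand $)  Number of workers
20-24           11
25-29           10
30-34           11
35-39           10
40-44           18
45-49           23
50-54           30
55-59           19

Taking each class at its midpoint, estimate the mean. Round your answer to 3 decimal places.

43.288

Midpoints: 22, 27, 32, 37, 42, 47, 52, 57
Σfm = 11×22 + 10×27 + 11×32 + 10×37 + 18×42 + 23×47 + 30×52 + 19×57 = 5714
n = Σf = 132
Mean = 5714 / 132 = 43.2879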